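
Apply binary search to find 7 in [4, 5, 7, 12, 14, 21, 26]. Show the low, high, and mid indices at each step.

Binary search for 7 in [4, 5, 7, 12, 14, 21, 26]:

lo=0, hi=6, mid=3, arr[mid]=12 -> 12 > 7, search left half
lo=0, hi=2, mid=1, arr[mid]=5 -> 5 < 7, search right half
lo=2, hi=2, mid=2, arr[mid]=7 -> Found target at index 2!

Binary search finds 7 at index 2 after 3 comparisons. The search repeatedly halves the search space by comparing with the middle element.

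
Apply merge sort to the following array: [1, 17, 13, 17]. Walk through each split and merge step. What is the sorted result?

Merge sort trace:

Split: [1, 17, 13, 17] -> [1, 17] and [13, 17]
  Split: [1, 17] -> [1] and [17]
  Merge: [1] + [17] -> [1, 17]
  Split: [13, 17] -> [13] and [17]
  Merge: [13] + [17] -> [13, 17]
Merge: [1, 17] + [13, 17] -> [1, 13, 17, 17]

Final sorted array: [1, 13, 17, 17]

The merge sort proceeds by recursively splitting the array and merging sorted halves.
After all merges, the sorted array is [1, 13, 17, 17].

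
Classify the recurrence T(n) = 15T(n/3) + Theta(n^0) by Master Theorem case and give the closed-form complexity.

Master Theorem for T(n) = 15T(n/3) + O(n^0):

a = 15, b = 3, c = 0
log_b(a) = log_3(15) = 2.4650

Case 1: c = 0 < log_3(15) = 2.4650
T(n) = O(n^(log_3 15))

For T(n) = 15T(n/3) + O(n^0): log_3(15) = 2.4650. This is Case 1 of the Master Theorem (c < log_b(a), work dominated by leaves), giving O(n^(log_3 15)).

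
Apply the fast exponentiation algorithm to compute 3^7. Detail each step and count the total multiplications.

Computing 3^7 by squaring (build up from 3^1; each line after the first costs one multiplication):

3^1 = 3
3^2 = (3^1)^2 = 3^2 = 9
3^3 = 3 * 3^2 = 3 * 9 = 27
3^6 = (3^3)^2 = 27^2 = 729
3^7 = 3 * 3^6 = 3 * 729 = 2187

Result: 2187
Multiplications needed: 4 (4 lines after 3^1)

3^7 = 2187. Using exponentiation by squaring, this requires 4 multiplications. The key idea: if the exponent is even, square the half-power; if odd, multiply by the base once.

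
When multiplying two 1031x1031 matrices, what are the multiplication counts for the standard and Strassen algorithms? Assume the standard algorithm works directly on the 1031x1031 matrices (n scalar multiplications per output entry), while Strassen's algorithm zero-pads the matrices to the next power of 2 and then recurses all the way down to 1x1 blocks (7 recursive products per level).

Matrix multiplication for 1031x1031 matrices:

Strassen's algorithm requires power-of-2 dimensions. Pad 1031x1031 to 2048x2048 (next power of 2).

Standard algorithm: 1031^3 = 1095912791 multiplications
Strassen's algorithm: 7^(log2(2048)) = 7^11 = 1977326743 multiplications
Difference: 1095912791 - 1977326743 = -881413952 (Strassen uses MORE here due to padding overhead — for small or just-over-power-of-2 n, padding can outweigh the per-level savings)

Standard: 1095912791 multiplications (1031^3). Strassen: 1977326743 multiplications (7^11, after padding to 2048x2048). Strassen reduces 8 recursive multiplications to 7 at each level.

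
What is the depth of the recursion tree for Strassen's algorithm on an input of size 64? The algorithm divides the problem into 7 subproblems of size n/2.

For divide and conquer with division factor 2:

Problem sizes at each level:
Level 0: 64
Level 1: 32
Level 2: 16
Level 3: 8
Level 4: 4
Level 5: 2
Level 6: 1

The root is level 0 and the size-1 base case is level 6 (the tree spans levels 0 through 6, i.e. 7 levels counting the root), so the depth is the number of divisions: log_2(64) = 6

The recursion tree depth is log_2(64) = 6. At each level, the problem size is divided by 2, so it takes 6 divisions to reduce to a base case of size 1. The algorithm makes 7 recursive calls at each level.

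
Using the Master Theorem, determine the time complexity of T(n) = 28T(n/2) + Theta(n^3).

Master Theorem for T(n) = 28T(n/2) + O(n^3):

a = 28, b = 2, c = 3
log_b(a) = log_2(28) = 4.8074

Case 1: c = 3 < log_2(28) = 4.8074
T(n) = O(n^(log_2 28))

For T(n) = 28T(n/2) + O(n^3): log_2(28) = 4.8074. This is Case 1 of the Master Theorem (c < log_b(a), work dominated by leaves), giving O(n^(log_2 28)).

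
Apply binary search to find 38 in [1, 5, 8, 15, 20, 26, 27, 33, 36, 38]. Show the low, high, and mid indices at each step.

Binary search for 38 in [1, 5, 8, 15, 20, 26, 27, 33, 36, 38]:

lo=0, hi=9, mid=4, arr[mid]=20 -> 20 < 38, search right half
lo=5, hi=9, mid=7, arr[mid]=33 -> 33 < 38, search right half
lo=8, hi=9, mid=8, arr[mid]=36 -> 36 < 38, search right half
lo=9, hi=9, mid=9, arr[mid]=38 -> Found target at index 9!

Binary search finds 38 at index 9 after 4 comparisons. The search repeatedly halves the search space by comparing with the middle element.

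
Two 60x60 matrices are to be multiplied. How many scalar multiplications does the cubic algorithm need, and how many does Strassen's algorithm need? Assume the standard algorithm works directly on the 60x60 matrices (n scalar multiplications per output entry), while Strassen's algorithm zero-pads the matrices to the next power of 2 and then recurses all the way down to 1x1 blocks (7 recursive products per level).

Matrix multiplication for 60x60 matrices:

Strassen's algorithm requires power-of-2 dimensions. Pad 60x60 to 64x64 (next power of 2).

Standard algorithm: 60^3 = 216000 multiplications
Strassen's algorithm: 7^(log2(64)) = 7^6 = 117649 multiplications
Savings: 216000 - 117649 = 98351 multiplications

Standard: 216000 multiplications (60^3). Strassen: 117649 multiplications (7^6, after padding to 64x64). Strassen reduces 8 recursive multiplications to 7 at each level.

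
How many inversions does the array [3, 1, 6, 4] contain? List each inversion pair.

Finding inversions in [3, 1, 6, 4]:

(0, 1): arr[0]=3 > arr[1]=1
(2, 3): arr[2]=6 > arr[3]=4

Total inversions: 2

The array has 2 inversion(s): (0,1), (2,3). Each pair (i,j) satisfies i < j and arr[i] > arr[j].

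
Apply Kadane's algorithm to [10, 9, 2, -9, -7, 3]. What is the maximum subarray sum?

Using Kadane's algorithm on [10, 9, 2, -9, -7, 3]:

Scanning through the array:
Position 1 (value 9): max_ending_here = 19, max_so_far = 19
Position 2 (value 2): max_ending_here = 21, max_so_far = 21
Position 3 (value -9): max_ending_here = 12, max_so_far = 21
Position 4 (value -7): max_ending_here = 5, max_so_far = 21
Position 5 (value 3): max_ending_here = 8, max_so_far = 21

Maximum subarray: [10, 9, 2]
Maximum sum: 21

The maximum subarray is [10, 9, 2] with sum 21. This subarray runs from index 0 to index 2.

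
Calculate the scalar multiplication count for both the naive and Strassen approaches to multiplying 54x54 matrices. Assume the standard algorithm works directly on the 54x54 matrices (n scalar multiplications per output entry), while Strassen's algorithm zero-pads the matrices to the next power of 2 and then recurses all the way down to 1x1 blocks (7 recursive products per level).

Matrix multiplication for 54x54 matrices:

Strassen's algorithm requires power-of-2 dimensions. Pad 54x54 to 64x64 (next power of 2).

Standard algorithm: 54^3 = 157464 multiplications
Strassen's algorithm: 7^(log2(64)) = 7^6 = 117649 multiplications
Savings: 157464 - 117649 = 39815 multiplications

Standard: 157464 multiplications (54^3). Strassen: 117649 multiplications (7^6, after padding to 64x64). Strassen reduces 8 recursive multiplications to 7 at each level.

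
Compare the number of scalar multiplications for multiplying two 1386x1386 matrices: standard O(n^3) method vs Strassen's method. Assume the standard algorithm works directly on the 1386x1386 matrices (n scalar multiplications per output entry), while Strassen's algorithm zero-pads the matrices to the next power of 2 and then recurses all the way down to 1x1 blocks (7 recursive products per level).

Matrix multiplication for 1386x1386 matrices:

Strassen's algorithm requires power-of-2 dimensions. Pad 1386x1386 to 2048x2048 (next power of 2).

Standard algorithm: 1386^3 = 2662500456 multiplications
Strassen's algorithm: 7^(log2(2048)) = 7^11 = 1977326743 multiplications
Savings: 2662500456 - 1977326743 = 685173713 multiplications

Standard: 2662500456 multiplications (1386^3). Strassen: 1977326743 multiplications (7^11, after padding to 2048x2048). Strassen reduces 8 recursive multiplications to 7 at each level.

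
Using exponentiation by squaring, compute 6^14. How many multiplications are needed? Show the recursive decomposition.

Computing 6^14 by squaring (build up from 6^1; each line after the first costs one multiplication):

6^1 = 6
6^2 = (6^1)^2 = 6^2 = 36
6^3 = 6 * 6^2 = 6 * 36 = 216
6^6 = (6^3)^2 = 216^2 = 46656
6^7 = 6 * 6^6 = 6 * 46656 = 279936
6^14 = (6^7)^2 = 279936^2 = 78364164096

Result: 78364164096
Multiplications needed: 5 (5 lines after 6^1)

6^14 = 78364164096. Using exponentiation by squaring, this requires 5 multiplications. The key idea: if the exponent is even, square the half-power; if odd, multiply by the base once.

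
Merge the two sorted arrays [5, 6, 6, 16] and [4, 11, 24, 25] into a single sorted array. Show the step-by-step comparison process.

Merging process:

Compare 5 vs 4: take 4 from right. Merged: [4]
Compare 5 vs 11: take 5 from left. Merged: [4, 5]
Compare 6 vs 11: take 6 from left. Merged: [4, 5, 6]
Compare 6 vs 11: take 6 from left. Merged: [4, 5, 6, 6]
Compare 16 vs 11: take 11 from right. Merged: [4, 5, 6, 6, 11]
Compare 16 vs 24: take 16 from left. Merged: [4, 5, 6, 6, 11, 16]
Append remaining from right: [24, 25]. Merged: [4, 5, 6, 6, 11, 16, 24, 25]

Final merged array: [4, 5, 6, 6, 11, 16, 24, 25]
Total comparisons: 6

The merged array is [4, 5, 6, 6, 11, 16, 24, 25], requiring 6 comparisons. The merge step runs in O(n) time where n is the total number of elements.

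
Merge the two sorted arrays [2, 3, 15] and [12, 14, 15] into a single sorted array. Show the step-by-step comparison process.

Merging process:

Compare 2 vs 12: take 2 from left. Merged: [2]
Compare 3 vs 12: take 3 from left. Merged: [2, 3]
Compare 15 vs 12: take 12 from right. Merged: [2, 3, 12]
Compare 15 vs 14: take 14 from right. Merged: [2, 3, 12, 14]
Compare 15 vs 15: take 15 from left. Merged: [2, 3, 12, 14, 15]
Append remaining from right: [15]. Merged: [2, 3, 12, 14, 15, 15]

Final merged array: [2, 3, 12, 14, 15, 15]
Total comparisons: 5

The merged array is [2, 3, 12, 14, 15, 15], requiring 5 comparisons. The merge step runs in O(n) time where n is the total number of elements.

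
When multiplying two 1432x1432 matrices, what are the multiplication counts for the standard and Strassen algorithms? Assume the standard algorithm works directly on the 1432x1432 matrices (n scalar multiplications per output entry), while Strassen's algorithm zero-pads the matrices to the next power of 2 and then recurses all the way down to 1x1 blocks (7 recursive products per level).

Matrix multiplication for 1432x1432 matrices:

Strassen's algorithm requires power-of-2 dimensions. Pad 1432x1432 to 2048x2048 (next power of 2).

Standard algorithm: 1432^3 = 2936493568 multiplications
Strassen's algorithm: 7^(log2(2048)) = 7^11 = 1977326743 multiplications
Savings: 2936493568 - 1977326743 = 959166825 multiplications

Standard: 2936493568 multiplications (1432^3). Strassen: 1977326743 multiplications (7^11, after padding to 2048x2048). Strassen reduces 8 recursive multiplications to 7 at each level.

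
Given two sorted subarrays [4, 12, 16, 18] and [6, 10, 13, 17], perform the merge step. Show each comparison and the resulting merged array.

Merging process:

Compare 4 vs 6: take 4 from left. Merged: [4]
Compare 12 vs 6: take 6 from right. Merged: [4, 6]
Compare 12 vs 10: take 10 from right. Merged: [4, 6, 10]
Compare 12 vs 13: take 12 from left. Merged: [4, 6, 10, 12]
Compare 16 vs 13: take 13 from right. Merged: [4, 6, 10, 12, 13]
Compare 16 vs 17: take 16 from left. Merged: [4, 6, 10, 12, 13, 16]
Compare 18 vs 17: take 17 from right. Merged: [4, 6, 10, 12, 13, 16, 17]
Append remaining from left: [18]. Merged: [4, 6, 10, 12, 13, 16, 17, 18]

Final merged array: [4, 6, 10, 12, 13, 16, 17, 18]
Total comparisons: 7

The merged array is [4, 6, 10, 12, 13, 16, 17, 18], requiring 7 comparisons. The merge step runs in O(n) time where n is the total number of elements.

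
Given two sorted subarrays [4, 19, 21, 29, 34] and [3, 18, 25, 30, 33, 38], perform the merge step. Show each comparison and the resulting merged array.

Merging process:

Compare 4 vs 3: take 3 from right. Merged: [3]
Compare 4 vs 18: take 4 from left. Merged: [3, 4]
Compare 19 vs 18: take 18 from right. Merged: [3, 4, 18]
Compare 19 vs 25: take 19 from left. Merged: [3, 4, 18, 19]
Compare 21 vs 25: take 21 from left. Merged: [3, 4, 18, 19, 21]
Compare 29 vs 25: take 25 from right. Merged: [3, 4, 18, 19, 21, 25]
Compare 29 vs 30: take 29 from left. Merged: [3, 4, 18, 19, 21, 25, 29]
Compare 34 vs 30: take 30 from right. Merged: [3, 4, 18, 19, 21, 25, 29, 30]
Compare 34 vs 33: take 33 from right. Merged: [3, 4, 18, 19, 21, 25, 29, 30, 33]
Compare 34 vs 38: take 34 from left. Merged: [3, 4, 18, 19, 21, 25, 29, 30, 33, 34]
Append remaining from right: [38]. Merged: [3, 4, 18, 19, 21, 25, 29, 30, 33, 34, 38]

Final merged array: [3, 4, 18, 19, 21, 25, 29, 30, 33, 34, 38]
Total comparisons: 10

The merged array is [3, 4, 18, 19, 21, 25, 29, 30, 33, 34, 38], requiring 10 comparisons. The merge step runs in O(n) time where n is the total number of elements.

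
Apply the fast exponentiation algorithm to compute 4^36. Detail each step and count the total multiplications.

Computing 4^36 by squaring (build up from 4^1; each line after the first costs one multiplication):

4^1 = 4
4^2 = (4^1)^2 = 4^2 = 16
4^4 = (4^2)^2 = 16^2 = 256
4^8 = (4^4)^2 = 256^2 = 65536
4^9 = 4 * 4^8 = 4 * 65536 = 262144
4^18 = (4^9)^2 = 262144^2 = 68719476736
4^36 = (4^18)^2 = 68719476736^2 = 4722366482869645213696

Result: 4722366482869645213696
Multiplications needed: 6 (6 lines after 4^1)

4^36 = 4722366482869645213696. Using exponentiation by squaring, this requires 6 multiplications. The key idea: if the exponent is even, square the half-power; if odd, multiply by the base once.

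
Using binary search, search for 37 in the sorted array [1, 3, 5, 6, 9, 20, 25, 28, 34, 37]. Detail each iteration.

Binary search for 37 in [1, 3, 5, 6, 9, 20, 25, 28, 34, 37]:

lo=0, hi=9, mid=4, arr[mid]=9 -> 9 < 37, search right half
lo=5, hi=9, mid=7, arr[mid]=28 -> 28 < 37, search right half
lo=8, hi=9, mid=8, arr[mid]=34 -> 34 < 37, search right half
lo=9, hi=9, mid=9, arr[mid]=37 -> Found target at index 9!

Binary search finds 37 at index 9 after 4 comparisons. The search repeatedly halves the search space by comparing with the middle element.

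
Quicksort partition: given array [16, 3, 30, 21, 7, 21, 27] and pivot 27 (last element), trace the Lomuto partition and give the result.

Lomuto partition with pivot = 27:

Initial array: [16, 3, 30, 21, 7, 21, 27]

arr[0]=16 <= 27: swap with position 0, array becomes [16, 3, 30, 21, 7, 21, 27]
arr[1]=3 <= 27: swap with position 1, array becomes [16, 3, 30, 21, 7, 21, 27]
arr[2]=30 > 27: no swap
arr[3]=21 <= 27: swap with position 2, array becomes [16, 3, 21, 30, 7, 21, 27]
arr[4]=7 <= 27: swap with position 3, array becomes [16, 3, 21, 7, 30, 21, 27]
arr[5]=21 <= 27: swap with position 4, array becomes [16, 3, 21, 7, 21, 30, 27]

Place pivot at position 5: [16, 3, 21, 7, 21, 27, 30]
Pivot position: 5

After partitioning with pivot 27, the array becomes [16, 3, 21, 7, 21, 27, 30]. The pivot is placed at index 5. All elements to the left of the pivot are <= 27, and all elements to the right are > 27.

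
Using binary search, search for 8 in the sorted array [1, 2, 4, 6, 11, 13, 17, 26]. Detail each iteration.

Binary search for 8 in [1, 2, 4, 6, 11, 13, 17, 26]:

lo=0, hi=7, mid=3, arr[mid]=6 -> 6 < 8, search right half
lo=4, hi=7, mid=5, arr[mid]=13 -> 13 > 8, search left half
lo=4, hi=4, mid=4, arr[mid]=11 -> 11 > 8, search left half
lo=4 > hi=3, target 8 not found

Binary search determines that 8 is not in the array after 3 comparisons. The search space was exhausted without finding the target.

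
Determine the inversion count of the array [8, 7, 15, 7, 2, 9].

Finding inversions in [8, 7, 15, 7, 2, 9]:

(0, 1): arr[0]=8 > arr[1]=7
(0, 3): arr[0]=8 > arr[3]=7
(0, 4): arr[0]=8 > arr[4]=2
(1, 4): arr[1]=7 > arr[4]=2
(2, 3): arr[2]=15 > arr[3]=7
(2, 4): arr[2]=15 > arr[4]=2
(2, 5): arr[2]=15 > arr[5]=9
(3, 4): arr[3]=7 > arr[4]=2

Total inversions: 8

The array has 8 inversion(s): (0,1), (0,3), (0,4), (1,4), (2,3), (2,4), (2,5), (3,4). Each pair (i,j) satisfies i < j and arr[i] > arr[j].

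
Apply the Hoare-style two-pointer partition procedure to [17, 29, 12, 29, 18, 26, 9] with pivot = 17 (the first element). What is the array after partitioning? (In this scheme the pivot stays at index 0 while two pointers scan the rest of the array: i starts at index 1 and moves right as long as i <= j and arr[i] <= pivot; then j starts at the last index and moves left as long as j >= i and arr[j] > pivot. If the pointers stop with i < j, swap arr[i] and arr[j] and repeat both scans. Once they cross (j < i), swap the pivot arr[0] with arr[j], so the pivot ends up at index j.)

Hoare-style two-pointer partition with pivot = 17:

Initial array: [17, 29, 12, 29, 18, 26, 9]

Pointers start at i = 1, j = 6.
i stops at index 1 (arr[1]=29 > 17), j stops at index 6 (arr[6]=9 <= 17): swap arr[1] and arr[6], array becomes [17, 9, 12, 29, 18, 26, 29]
i ends at 3, j ends at 2: the pointers have crossed (j < i), so scanning stops.

Swap pivot arr[0] with arr[2] to place pivot at position 2: [12, 9, 17, 29, 18, 26, 29]
Pivot position: 2

After partitioning with pivot 17, the array becomes [12, 9, 17, 29, 18, 26, 29]. The pivot is placed at index 2. All elements to the left of the pivot are <= 17, and all elements to the right are > 17.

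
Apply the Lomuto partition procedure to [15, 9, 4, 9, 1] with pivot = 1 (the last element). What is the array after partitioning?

Lomuto partition with pivot = 1:

Initial array: [15, 9, 4, 9, 1]

arr[0]=15 > 1: no swap
arr[1]=9 > 1: no swap
arr[2]=4 > 1: no swap
arr[3]=9 > 1: no swap

Place pivot at position 0: [1, 9, 4, 9, 15]
Pivot position: 0

After partitioning with pivot 1, the array becomes [1, 9, 4, 9, 15]. The pivot is placed at index 0. All elements to the left of the pivot are <= 1, and all elements to the right are > 1.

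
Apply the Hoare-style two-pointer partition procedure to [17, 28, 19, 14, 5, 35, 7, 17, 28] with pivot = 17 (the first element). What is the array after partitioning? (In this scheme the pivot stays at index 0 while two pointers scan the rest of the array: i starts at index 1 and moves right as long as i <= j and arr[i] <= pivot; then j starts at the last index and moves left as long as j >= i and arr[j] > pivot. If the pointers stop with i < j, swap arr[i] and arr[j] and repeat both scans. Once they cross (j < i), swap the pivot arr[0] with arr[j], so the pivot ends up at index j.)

Hoare-style two-pointer partition with pivot = 17:

Initial array: [17, 28, 19, 14, 5, 35, 7, 17, 28]

Pointers start at i = 1, j = 8.
i stops at index 1 (arr[1]=28 > 17), j stops at index 7 (arr[7]=17 <= 17): swap arr[1] and arr[7], array becomes [17, 17, 19, 14, 5, 35, 7, 28, 28]
i stops at index 2 (arr[2]=19 > 17), j stops at index 6 (arr[6]=7 <= 17): swap arr[2] and arr[6], array becomes [17, 17, 7, 14, 5, 35, 19, 28, 28]
i ends at 5, j ends at 4: the pointers have crossed (j < i), so scanning stops.

Swap pivot arr[0] with arr[4] to place pivot at position 4: [5, 17, 7, 14, 17, 35, 19, 28, 28]
Pivot position: 4

After partitioning with pivot 17, the array becomes [5, 17, 7, 14, 17, 35, 19, 28, 28]. The pivot is placed at index 4. All elements to the left of the pivot are <= 17, and all elements to the right are > 17.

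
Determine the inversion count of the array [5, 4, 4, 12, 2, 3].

Finding inversions in [5, 4, 4, 12, 2, 3]:

(0, 1): arr[0]=5 > arr[1]=4
(0, 2): arr[0]=5 > arr[2]=4
(0, 4): arr[0]=5 > arr[4]=2
(0, 5): arr[0]=5 > arr[5]=3
(1, 4): arr[1]=4 > arr[4]=2
(1, 5): arr[1]=4 > arr[5]=3
(2, 4): arr[2]=4 > arr[4]=2
(2, 5): arr[2]=4 > arr[5]=3
(3, 4): arr[3]=12 > arr[4]=2
(3, 5): arr[3]=12 > arr[5]=3

Total inversions: 10

The array has 10 inversion(s): (0,1), (0,2), (0,4), (0,5), (1,4), (1,5), (2,4), (2,5), (3,4), (3,5). Each pair (i,j) satisfies i < j and arr[i] > arr[j].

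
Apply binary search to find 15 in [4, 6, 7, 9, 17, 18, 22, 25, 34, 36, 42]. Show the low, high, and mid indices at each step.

Binary search for 15 in [4, 6, 7, 9, 17, 18, 22, 25, 34, 36, 42]:

lo=0, hi=10, mid=5, arr[mid]=18 -> 18 > 15, search left half
lo=0, hi=4, mid=2, arr[mid]=7 -> 7 < 15, search right half
lo=3, hi=4, mid=3, arr[mid]=9 -> 9 < 15, search right half
lo=4, hi=4, mid=4, arr[mid]=17 -> 17 > 15, search left half
lo=4 > hi=3, target 15 not found

Binary search determines that 15 is not in the array after 4 comparisons. The search space was exhausted without finding the target.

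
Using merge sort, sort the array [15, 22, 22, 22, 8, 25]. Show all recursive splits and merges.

Merge sort trace:

Split: [15, 22, 22, 22, 8, 25] -> [15, 22, 22] and [22, 8, 25]
  Split: [15, 22, 22] -> [15] and [22, 22]
    Split: [22, 22] -> [22] and [22]
    Merge: [22] + [22] -> [22, 22]
  Merge: [15] + [22, 22] -> [15, 22, 22]
  Split: [22, 8, 25] -> [22] and [8, 25]
    Split: [8, 25] -> [8] and [25]
    Merge: [8] + [25] -> [8, 25]
  Merge: [22] + [8, 25] -> [8, 22, 25]
Merge: [15, 22, 22] + [8, 22, 25] -> [8, 15, 22, 22, 22, 25]

Final sorted array: [8, 15, 22, 22, 22, 25]

The merge sort proceeds by recursively splitting the array and merging sorted halves.
After all merges, the sorted array is [8, 15, 22, 22, 22, 25].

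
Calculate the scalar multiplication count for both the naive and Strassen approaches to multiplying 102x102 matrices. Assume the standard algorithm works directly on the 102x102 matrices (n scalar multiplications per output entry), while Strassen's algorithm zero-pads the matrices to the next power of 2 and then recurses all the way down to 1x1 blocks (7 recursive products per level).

Matrix multiplication for 102x102 matrices:

Strassen's algorithm requires power-of-2 dimensions. Pad 102x102 to 128x128 (next power of 2).

Standard algorithm: 102^3 = 1061208 multiplications
Strassen's algorithm: 7^(log2(128)) = 7^7 = 823543 multiplications
Savings: 1061208 - 823543 = 237665 multiplications

Standard: 1061208 multiplications (102^3). Strassen: 823543 multiplications (7^7, after padding to 128x128). Strassen reduces 8 recursive multiplications to 7 at each level.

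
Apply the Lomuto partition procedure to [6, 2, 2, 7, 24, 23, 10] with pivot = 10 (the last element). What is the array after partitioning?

Lomuto partition with pivot = 10:

Initial array: [6, 2, 2, 7, 24, 23, 10]

arr[0]=6 <= 10: swap with position 0, array becomes [6, 2, 2, 7, 24, 23, 10]
arr[1]=2 <= 10: swap with position 1, array becomes [6, 2, 2, 7, 24, 23, 10]
arr[2]=2 <= 10: swap with position 2, array becomes [6, 2, 2, 7, 24, 23, 10]
arr[3]=7 <= 10: swap with position 3, array becomes [6, 2, 2, 7, 24, 23, 10]
arr[4]=24 > 10: no swap
arr[5]=23 > 10: no swap

Place pivot at position 4: [6, 2, 2, 7, 10, 23, 24]
Pivot position: 4

After partitioning with pivot 10, the array becomes [6, 2, 2, 7, 10, 23, 24]. The pivot is placed at index 4. All elements to the left of the pivot are <= 10, and all elements to the right are > 10.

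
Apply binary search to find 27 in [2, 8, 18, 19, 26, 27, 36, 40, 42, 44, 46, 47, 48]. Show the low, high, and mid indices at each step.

Binary search for 27 in [2, 8, 18, 19, 26, 27, 36, 40, 42, 44, 46, 47, 48]:

lo=0, hi=12, mid=6, arr[mid]=36 -> 36 > 27, search left half
lo=0, hi=5, mid=2, arr[mid]=18 -> 18 < 27, search right half
lo=3, hi=5, mid=4, arr[mid]=26 -> 26 < 27, search right half
lo=5, hi=5, mid=5, arr[mid]=27 -> Found target at index 5!

Binary search finds 27 at index 5 after 4 comparisons. The search repeatedly halves the search space by comparing with the middle element.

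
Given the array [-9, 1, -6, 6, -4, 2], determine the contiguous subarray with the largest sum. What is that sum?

Using Kadane's algorithm on [-9, 1, -6, 6, -4, 2]:

Scanning through the array:
Position 1 (value 1): max_ending_here = 1, max_so_far = 1
Position 2 (value -6): max_ending_here = -5, max_so_far = 1
Position 3 (value 6): max_ending_here = 6, max_so_far = 6
Position 4 (value -4): max_ending_here = 2, max_so_far = 6
Position 5 (value 2): max_ending_here = 4, max_so_far = 6

Maximum subarray: [6]
Maximum sum: 6

The maximum subarray is [6] with sum 6. This subarray runs from index 3 to index 3.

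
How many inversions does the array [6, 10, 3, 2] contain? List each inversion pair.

Finding inversions in [6, 10, 3, 2]:

(0, 2): arr[0]=6 > arr[2]=3
(0, 3): arr[0]=6 > arr[3]=2
(1, 2): arr[1]=10 > arr[2]=3
(1, 3): arr[1]=10 > arr[3]=2
(2, 3): arr[2]=3 > arr[3]=2

Total inversions: 5

The array has 5 inversion(s): (0,2), (0,3), (1,2), (1,3), (2,3). Each pair (i,j) satisfies i < j and arr[i] > arr[j].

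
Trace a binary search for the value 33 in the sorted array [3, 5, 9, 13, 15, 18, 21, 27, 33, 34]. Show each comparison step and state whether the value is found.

Binary search for 33 in [3, 5, 9, 13, 15, 18, 21, 27, 33, 34]:

lo=0, hi=9, mid=4, arr[mid]=15 -> 15 < 33, search right half
lo=5, hi=9, mid=7, arr[mid]=27 -> 27 < 33, search right half
lo=8, hi=9, mid=8, arr[mid]=33 -> Found target at index 8!

Binary search finds 33 at index 8 after 3 comparisons. The search repeatedly halves the search space by comparing with the middle element.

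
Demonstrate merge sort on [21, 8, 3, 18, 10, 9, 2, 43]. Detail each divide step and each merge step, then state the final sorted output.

Merge sort trace:

Split: [21, 8, 3, 18, 10, 9, 2, 43] -> [21, 8, 3, 18] and [10, 9, 2, 43]
  Split: [21, 8, 3, 18] -> [21, 8] and [3, 18]
    Split: [21, 8] -> [21] and [8]
    Merge: [21] + [8] -> [8, 21]
    Split: [3, 18] -> [3] and [18]
    Merge: [3] + [18] -> [3, 18]
  Merge: [8, 21] + [3, 18] -> [3, 8, 18, 21]
  Split: [10, 9, 2, 43] -> [10, 9] and [2, 43]
    Split: [10, 9] -> [10] and [9]
    Merge: [10] + [9] -> [9, 10]
    Split: [2, 43] -> [2] and [43]
    Merge: [2] + [43] -> [2, 43]
  Merge: [9, 10] + [2, 43] -> [2, 9, 10, 43]
Merge: [3, 8, 18, 21] + [2, 9, 10, 43] -> [2, 3, 8, 9, 10, 18, 21, 43]

Final sorted array: [2, 3, 8, 9, 10, 18, 21, 43]

The merge sort proceeds by recursively splitting the array and merging sorted halves.
After all merges, the sorted array is [2, 3, 8, 9, 10, 18, 21, 43].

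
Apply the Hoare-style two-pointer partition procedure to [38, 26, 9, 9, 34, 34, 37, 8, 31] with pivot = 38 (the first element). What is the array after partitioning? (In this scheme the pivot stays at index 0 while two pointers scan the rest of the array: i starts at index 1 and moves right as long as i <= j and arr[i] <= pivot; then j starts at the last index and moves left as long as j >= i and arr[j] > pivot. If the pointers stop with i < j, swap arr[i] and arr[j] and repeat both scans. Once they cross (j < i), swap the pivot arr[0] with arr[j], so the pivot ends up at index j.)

Hoare-style two-pointer partition with pivot = 38:

Initial array: [38, 26, 9, 9, 34, 34, 37, 8, 31]

Pointers start at i = 1, j = 8.
i ends at 9, j ends at 8: the pointers have crossed (j < i), so scanning stops.

Swap pivot arr[0] with arr[8] to place pivot at position 8: [31, 26, 9, 9, 34, 34, 37, 8, 38]
Pivot position: 8

After partitioning with pivot 38, the array becomes [31, 26, 9, 9, 34, 34, 37, 8, 38]. The pivot is placed at index 8. All elements to the left of the pivot are <= 38, and all elements to the right are > 38.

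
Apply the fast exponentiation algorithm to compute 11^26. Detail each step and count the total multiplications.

Computing 11^26 by squaring (build up from 11^1; each line after the first costs one multiplication):

11^1 = 11
11^2 = (11^1)^2 = 11^2 = 121
11^3 = 11 * 11^2 = 11 * 121 = 1331
11^6 = (11^3)^2 = 1331^2 = 1771561
11^12 = (11^6)^2 = 1771561^2 = 3138428376721
11^13 = 11 * 11^12 = 11 * 3138428376721 = 34522712143931
11^26 = (11^13)^2 = 34522712143931^2 = 1191817653772720942460132761

Result: 1191817653772720942460132761
Multiplications needed: 6 (6 lines after 11^1)

11^26 = 1191817653772720942460132761. Using exponentiation by squaring, this requires 6 multiplications. The key idea: if the exponent is even, square the half-power; if odd, multiply by the base once.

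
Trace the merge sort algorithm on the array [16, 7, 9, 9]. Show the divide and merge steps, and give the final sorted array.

Merge sort trace:

Split: [16, 7, 9, 9] -> [16, 7] and [9, 9]
  Split: [16, 7] -> [16] and [7]
  Merge: [16] + [7] -> [7, 16]
  Split: [9, 9] -> [9] and [9]
  Merge: [9] + [9] -> [9, 9]
Merge: [7, 16] + [9, 9] -> [7, 9, 9, 16]

Final sorted array: [7, 9, 9, 16]

The merge sort proceeds by recursively splitting the array and merging sorted halves.
After all merges, the sorted array is [7, 9, 9, 16].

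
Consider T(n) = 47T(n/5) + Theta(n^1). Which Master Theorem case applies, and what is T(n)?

Master Theorem for T(n) = 47T(n/5) + O(n^1):

a = 47, b = 5, c = 1
log_b(a) = log_5(47) = 2.3922

Case 1: c = 1 < log_5(47) = 2.3922
T(n) = O(n^(log_5 47))

For T(n) = 47T(n/5) + O(n^1): log_5(47) = 2.3922. This is Case 1 of the Master Theorem (c < log_b(a), work dominated by leaves), giving O(n^(log_5 47)).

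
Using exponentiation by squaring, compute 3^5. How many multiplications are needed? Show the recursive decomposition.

Computing 3^5 by squaring (build up from 3^1; each line after the first costs one multiplication):

3^1 = 3
3^2 = (3^1)^2 = 3^2 = 9
3^4 = (3^2)^2 = 9^2 = 81
3^5 = 3 * 3^4 = 3 * 81 = 243

Result: 243
Multiplications needed: 3 (3 lines after 3^1)

3^5 = 243. Using exponentiation by squaring, this requires 3 multiplications. The key idea: if the exponent is even, square the half-power; if odd, multiply by the base once.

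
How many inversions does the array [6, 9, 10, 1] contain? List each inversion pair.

Finding inversions in [6, 9, 10, 1]:

(0, 3): arr[0]=6 > arr[3]=1
(1, 3): arr[1]=9 > arr[3]=1
(2, 3): arr[2]=10 > arr[3]=1

Total inversions: 3

The array has 3 inversion(s): (0,3), (1,3), (2,3). Each pair (i,j) satisfies i < j and arr[i] > arr[j].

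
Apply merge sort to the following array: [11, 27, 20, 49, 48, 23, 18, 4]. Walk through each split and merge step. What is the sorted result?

Merge sort trace:

Split: [11, 27, 20, 49, 48, 23, 18, 4] -> [11, 27, 20, 49] and [48, 23, 18, 4]
  Split: [11, 27, 20, 49] -> [11, 27] and [20, 49]
    Split: [11, 27] -> [11] and [27]
    Merge: [11] + [27] -> [11, 27]
    Split: [20, 49] -> [20] and [49]
    Merge: [20] + [49] -> [20, 49]
  Merge: [11, 27] + [20, 49] -> [11, 20, 27, 49]
  Split: [48, 23, 18, 4] -> [48, 23] and [18, 4]
    Split: [48, 23] -> [48] and [23]
    Merge: [48] + [23] -> [23, 48]
    Split: [18, 4] -> [18] and [4]
    Merge: [18] + [4] -> [4, 18]
  Merge: [23, 48] + [4, 18] -> [4, 18, 23, 48]
Merge: [11, 20, 27, 49] + [4, 18, 23, 48] -> [4, 11, 18, 20, 23, 27, 48, 49]

Final sorted array: [4, 11, 18, 20, 23, 27, 48, 49]

The merge sort proceeds by recursively splitting the array and merging sorted halves.
After all merges, the sorted array is [4, 11, 18, 20, 23, 27, 48, 49].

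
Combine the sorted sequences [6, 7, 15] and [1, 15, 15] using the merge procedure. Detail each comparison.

Merging process:

Compare 6 vs 1: take 1 from right. Merged: [1]
Compare 6 vs 15: take 6 from left. Merged: [1, 6]
Compare 7 vs 15: take 7 from left. Merged: [1, 6, 7]
Compare 15 vs 15: take 15 from left. Merged: [1, 6, 7, 15]
Append remaining from right: [15, 15]. Merged: [1, 6, 7, 15, 15, 15]

Final merged array: [1, 6, 7, 15, 15, 15]
Total comparisons: 4

The merged array is [1, 6, 7, 15, 15, 15], requiring 4 comparisons. The merge step runs in O(n) time where n is the total number of elements.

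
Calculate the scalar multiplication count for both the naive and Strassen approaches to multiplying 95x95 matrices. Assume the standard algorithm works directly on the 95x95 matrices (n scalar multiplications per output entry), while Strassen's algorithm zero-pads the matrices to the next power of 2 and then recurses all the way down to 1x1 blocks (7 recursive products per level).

Matrix multiplication for 95x95 matrices:

Strassen's algorithm requires power-of-2 dimensions. Pad 95x95 to 128x128 (next power of 2).

Standard algorithm: 95^3 = 857375 multiplications
Strassen's algorithm: 7^(log2(128)) = 7^7 = 823543 multiplications
Savings: 857375 - 823543 = 33832 multiplications

Standard: 857375 multiplications (95^3). Strassen: 823543 multiplications (7^7, after padding to 128x128). Strassen reduces 8 recursive multiplications to 7 at each level.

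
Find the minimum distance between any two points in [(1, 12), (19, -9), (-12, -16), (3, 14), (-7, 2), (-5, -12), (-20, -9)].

Computing all pairwise distances among 7 points:

d((1, 12), (19, -9)) = 27.6586
d((1, 12), (-12, -16)) = 30.8707
d((1, 12), (3, 14)) = 2.8284 <-- minimum
d((1, 12), (-7, 2)) = 12.8062
d((1, 12), (-5, -12)) = 24.7386
d((1, 12), (-20, -9)) = 29.6985
d((19, -9), (-12, -16)) = 31.7805
d((19, -9), (3, 14)) = 28.0179
d((19, -9), (-7, 2)) = 28.2312
d((19, -9), (-5, -12)) = 24.1868
d((19, -9), (-20, -9)) = 39.0
d((-12, -16), (3, 14)) = 33.541
d((-12, -16), (-7, 2)) = 18.6815
d((-12, -16), (-5, -12)) = 8.0623
d((-12, -16), (-20, -9)) = 10.6301
d((3, 14), (-7, 2)) = 15.6205
d((3, 14), (-5, -12)) = 27.2029
d((3, 14), (-20, -9)) = 32.5269
d((-7, 2), (-5, -12)) = 14.1421
d((-7, 2), (-20, -9)) = 17.0294
d((-5, -12), (-20, -9)) = 15.2971

Closest pair: (1, 12) and (3, 14) with distance 2.8284

The closest pair is (1, 12) and (3, 14) with Euclidean distance 2.8284. For 7 points, brute-force pairwise comparison is shown above. For large n, the divide-and-conquer algorithm (sort by x, recurse on halves, check the dividing strip) achieves O(n log n).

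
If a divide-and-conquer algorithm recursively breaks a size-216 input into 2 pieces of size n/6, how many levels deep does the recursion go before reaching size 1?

For divide and conquer with division factor 6:

Problem sizes at each level:
Level 0: 216
Level 1: 36
Level 2: 6
Level 3: 1

The root is level 0 and the size-1 base case is level 3 (the tree spans levels 0 through 3, i.e. 4 levels counting the root), so the depth is the number of divisions: log_6(216) = 3

The recursion tree depth is log_6(216) = 3. At each level, the problem size is divided by 6, so it takes 3 divisions to reduce to a base case of size 1. The algorithm makes 2 recursive calls at each level.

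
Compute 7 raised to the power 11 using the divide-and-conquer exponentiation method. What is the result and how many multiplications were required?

Computing 7^11 by squaring (build up from 7^1; each line after the first costs one multiplication):

7^1 = 7
7^2 = (7^1)^2 = 7^2 = 49
7^4 = (7^2)^2 = 49^2 = 2401
7^5 = 7 * 7^4 = 7 * 2401 = 16807
7^10 = (7^5)^2 = 16807^2 = 282475249
7^11 = 7 * 7^10 = 7 * 282475249 = 1977326743

Result: 1977326743
Multiplications needed: 5 (5 lines after 7^1)

7^11 = 1977326743. Using exponentiation by squaring, this requires 5 multiplications. The key idea: if the exponent is even, square the half-power; if odd, multiply by the base once.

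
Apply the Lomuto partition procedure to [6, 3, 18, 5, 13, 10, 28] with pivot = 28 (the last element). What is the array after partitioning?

Lomuto partition with pivot = 28:

Initial array: [6, 3, 18, 5, 13, 10, 28]

arr[0]=6 <= 28: swap with position 0, array becomes [6, 3, 18, 5, 13, 10, 28]
arr[1]=3 <= 28: swap with position 1, array becomes [6, 3, 18, 5, 13, 10, 28]
arr[2]=18 <= 28: swap with position 2, array becomes [6, 3, 18, 5, 13, 10, 28]
arr[3]=5 <= 28: swap with position 3, array becomes [6, 3, 18, 5, 13, 10, 28]
arr[4]=13 <= 28: swap with position 4, array becomes [6, 3, 18, 5, 13, 10, 28]
arr[5]=10 <= 28: swap with position 5, array becomes [6, 3, 18, 5, 13, 10, 28]

Place pivot at position 6: [6, 3, 18, 5, 13, 10, 28]
Pivot position: 6

After partitioning with pivot 28, the array becomes [6, 3, 18, 5, 13, 10, 28]. The pivot is placed at index 6. All elements to the left of the pivot are <= 28, and all elements to the right are > 28.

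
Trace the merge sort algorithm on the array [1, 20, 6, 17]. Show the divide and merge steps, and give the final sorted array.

Merge sort trace:

Split: [1, 20, 6, 17] -> [1, 20] and [6, 17]
  Split: [1, 20] -> [1] and [20]
  Merge: [1] + [20] -> [1, 20]
  Split: [6, 17] -> [6] and [17]
  Merge: [6] + [17] -> [6, 17]
Merge: [1, 20] + [6, 17] -> [1, 6, 17, 20]

Final sorted array: [1, 6, 17, 20]

The merge sort proceeds by recursively splitting the array and merging sorted halves.
After all merges, the sorted array is [1, 6, 17, 20].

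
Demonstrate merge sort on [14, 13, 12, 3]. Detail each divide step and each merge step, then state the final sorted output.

Merge sort trace:

Split: [14, 13, 12, 3] -> [14, 13] and [12, 3]
  Split: [14, 13] -> [14] and [13]
  Merge: [14] + [13] -> [13, 14]
  Split: [12, 3] -> [12] and [3]
  Merge: [12] + [3] -> [3, 12]
Merge: [13, 14] + [3, 12] -> [3, 12, 13, 14]

Final sorted array: [3, 12, 13, 14]

The merge sort proceeds by recursively splitting the array and merging sorted halves.
After all merges, the sorted array is [3, 12, 13, 14].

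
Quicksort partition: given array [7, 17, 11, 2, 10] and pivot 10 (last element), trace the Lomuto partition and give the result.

Lomuto partition with pivot = 10:

Initial array: [7, 17, 11, 2, 10]

arr[0]=7 <= 10: swap with position 0, array becomes [7, 17, 11, 2, 10]
arr[1]=17 > 10: no swap
arr[2]=11 > 10: no swap
arr[3]=2 <= 10: swap with position 1, array becomes [7, 2, 11, 17, 10]

Place pivot at position 2: [7, 2, 10, 17, 11]
Pivot position: 2

After partitioning with pivot 10, the array becomes [7, 2, 10, 17, 11]. The pivot is placed at index 2. All elements to the left of the pivot are <= 10, and all elements to the right are > 10.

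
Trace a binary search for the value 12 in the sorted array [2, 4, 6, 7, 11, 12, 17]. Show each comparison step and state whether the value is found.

Binary search for 12 in [2, 4, 6, 7, 11, 12, 17]:

lo=0, hi=6, mid=3, arr[mid]=7 -> 7 < 12, search right half
lo=4, hi=6, mid=5, arr[mid]=12 -> Found target at index 5!

Binary search finds 12 at index 5 after 2 comparisons. The search repeatedly halves the search space by comparing with the middle element.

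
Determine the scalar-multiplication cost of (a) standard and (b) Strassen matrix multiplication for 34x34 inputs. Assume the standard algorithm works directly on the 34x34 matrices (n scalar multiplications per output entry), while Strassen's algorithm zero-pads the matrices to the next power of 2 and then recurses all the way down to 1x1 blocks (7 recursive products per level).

Matrix multiplication for 34x34 matrices:

Strassen's algorithm requires power-of-2 dimensions. Pad 34x34 to 64x64 (next power of 2).

Standard algorithm: 34^3 = 39304 multiplications
Strassen's algorithm: 7^(log2(64)) = 7^6 = 117649 multiplications
Difference: 39304 - 117649 = -78345 (Strassen uses MORE here due to padding overhead — for small or just-over-power-of-2 n, padding can outweigh the per-level savings)

Standard: 39304 multiplications (34^3). Strassen: 117649 multiplications (7^6, after padding to 64x64). Strassen reduces 8 recursive multiplications to 7 at each level.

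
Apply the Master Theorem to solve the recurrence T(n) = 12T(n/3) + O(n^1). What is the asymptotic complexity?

Master Theorem for T(n) = 12T(n/3) + O(n^1):

a = 12, b = 3, c = 1
log_b(a) = log_3(12) = 2.2619

Case 1: c = 1 < log_3(12) = 2.2619
T(n) = O(n^(log_3 12))

For T(n) = 12T(n/3) + O(n^1): log_3(12) = 2.2619. This is Case 1 of the Master Theorem (c < log_b(a), work dominated by leaves), giving O(n^(log_3 12)).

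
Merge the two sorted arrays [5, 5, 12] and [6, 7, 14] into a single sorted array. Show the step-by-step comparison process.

Merging process:

Compare 5 vs 6: take 5 from left. Merged: [5]
Compare 5 vs 6: take 5 from left. Merged: [5, 5]
Compare 12 vs 6: take 6 from right. Merged: [5, 5, 6]
Compare 12 vs 7: take 7 from right. Merged: [5, 5, 6, 7]
Compare 12 vs 14: take 12 from left. Merged: [5, 5, 6, 7, 12]
Append remaining from right: [14]. Merged: [5, 5, 6, 7, 12, 14]

Final merged array: [5, 5, 6, 7, 12, 14]
Total comparisons: 5

The merged array is [5, 5, 6, 7, 12, 14], requiring 5 comparisons. The merge step runs in O(n) time where n is the total number of elements.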